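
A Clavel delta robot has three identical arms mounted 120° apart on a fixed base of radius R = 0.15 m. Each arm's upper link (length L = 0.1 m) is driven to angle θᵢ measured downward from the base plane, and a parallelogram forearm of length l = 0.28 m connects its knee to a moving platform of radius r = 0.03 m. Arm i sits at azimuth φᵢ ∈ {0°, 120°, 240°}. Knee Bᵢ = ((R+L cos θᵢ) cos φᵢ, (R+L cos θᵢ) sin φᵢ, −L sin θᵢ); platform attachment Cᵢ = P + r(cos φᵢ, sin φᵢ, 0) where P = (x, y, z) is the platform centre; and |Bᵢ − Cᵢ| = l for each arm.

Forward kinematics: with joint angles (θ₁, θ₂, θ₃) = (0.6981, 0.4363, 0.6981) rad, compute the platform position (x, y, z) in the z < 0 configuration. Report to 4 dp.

φ1=0.0°: virtual centre (0.1966, 0.0000, -0.0643), radius l
arm 2 at φ=120.0°: e+L cos θ2 = 0.2106;  S2 = (-0.1053, 0.1824, -0.0423)
S3 = (0.1966·cos240.0°, 0.1966·sin240.0°, -0.0643) = (-0.0983, -0.1703, -0.0643)
|S₂|²−|S₁|² = 0.0034;  |S₃|²−|S₁|² = 0.0000
[-0.6038 0.3648 0.0440]·P = 0.0034;  [-0.5898 -0.3405 0.0000]·P = 0.0000
det = 0.4208;  x = -0.0027+0.0356z,  y = 0.0047+-0.0617z
quadratic in z: (1.0051)z²+(0.1138)z+(-0.0345)=0, √Δ=0.3895 → z ∈ {-0.2504, 0.1372}; z = -0.2504 (taking z<0)
x = -0.0116, y = 0.0202

(-0.0116, 0.0202, -0.2504)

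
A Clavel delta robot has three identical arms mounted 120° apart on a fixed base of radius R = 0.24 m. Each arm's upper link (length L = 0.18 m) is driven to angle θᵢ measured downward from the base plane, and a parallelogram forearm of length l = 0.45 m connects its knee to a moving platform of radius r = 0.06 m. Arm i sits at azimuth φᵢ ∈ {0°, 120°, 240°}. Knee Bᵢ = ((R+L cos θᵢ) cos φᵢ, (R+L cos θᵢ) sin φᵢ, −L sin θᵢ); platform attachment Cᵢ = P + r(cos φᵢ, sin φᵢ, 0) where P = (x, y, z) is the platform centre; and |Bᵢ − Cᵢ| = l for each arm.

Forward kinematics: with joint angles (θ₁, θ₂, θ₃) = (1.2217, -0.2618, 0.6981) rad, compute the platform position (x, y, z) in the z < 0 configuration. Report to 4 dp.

(-0.1542, 0.1055, -0.3554)

arm 1 at φ=0.0°: (R−r)+L cos θ1 = 0.2416;  O1 = (0.2416, 0.0000, -0.1691)
arm 2 at φ=120.0°: (R−r)+L cos θ2 = 0.3539;  O2 = (-0.1769, 0.3065, 0.0466)
O3 = (0.3179·cos240.0°, 0.3179·sin240.0°, -0.1157) = (-0.1589, -0.2753, -0.1157)
|O₂|²−|O₁|² = 0.0404;  |O₃|²−|O₁|² = 0.0275
[-0.8370 0.6129 0.4315]·P = 0.0404;  [-0.8010 -0.5506 0.1069]·P = 0.0275
det = 0.9518;  x = -0.0411+0.3184z,  y = 0.0099+-0.2691z
into |P−O₁|² = l²: 1.1738z² + 0.1530z + -0.0939 = 0;  Δ = 0.4643;  z = -0.3554 or 0.2251 → z<0 root = -0.3554
x = -0.1542, y = 0.1055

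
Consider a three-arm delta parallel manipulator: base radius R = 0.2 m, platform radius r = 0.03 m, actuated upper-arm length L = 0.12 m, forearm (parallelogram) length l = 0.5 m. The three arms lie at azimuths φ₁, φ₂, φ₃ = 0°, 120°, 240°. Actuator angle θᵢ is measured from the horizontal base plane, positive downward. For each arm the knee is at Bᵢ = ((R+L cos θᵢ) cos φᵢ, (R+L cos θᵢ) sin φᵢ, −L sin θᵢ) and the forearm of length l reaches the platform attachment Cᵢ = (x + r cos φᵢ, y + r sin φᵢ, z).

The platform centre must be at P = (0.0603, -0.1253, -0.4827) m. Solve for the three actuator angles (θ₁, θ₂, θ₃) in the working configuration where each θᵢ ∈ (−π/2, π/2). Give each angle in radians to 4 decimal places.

φ1=0.0° → target in arm frame (0.0603, -0.1253)
  A cos θ + B sin θ = C:  0.1097·cos θ + -0.4827·sin θ = -0.1047
  γ=atan2(-0.4827,0.1097)=-1.3473;  ψ=arccos(-0.2116)=1.7840;  θ1=γ+ψ≈0.4366
arm 2 (φ=120.0°): x'=-0.1387, y'=0.0104
  A cos θ + B sin θ = C:  0.3087·cos θ + -0.4827·sin θ = -0.3866
  θ2 = atan2(B,A) + arccos(C/0.5730) = 1.3095
φ3=240.0° → target in arm frame (0.0784, 0.1149)
  e−x'=0.0916;  (l²−L²−(e−x')²−y'²−z²)/2L = -0.0791
  γ=atan2(-0.4827,0.0916)=-1.3832;  ψ=arccos(-0.1611)=1.7326;  θ3=γ+ψ≈0.3494

θ₁ = 0.4366, θ₂ = 1.3095, θ₃ = 0.3494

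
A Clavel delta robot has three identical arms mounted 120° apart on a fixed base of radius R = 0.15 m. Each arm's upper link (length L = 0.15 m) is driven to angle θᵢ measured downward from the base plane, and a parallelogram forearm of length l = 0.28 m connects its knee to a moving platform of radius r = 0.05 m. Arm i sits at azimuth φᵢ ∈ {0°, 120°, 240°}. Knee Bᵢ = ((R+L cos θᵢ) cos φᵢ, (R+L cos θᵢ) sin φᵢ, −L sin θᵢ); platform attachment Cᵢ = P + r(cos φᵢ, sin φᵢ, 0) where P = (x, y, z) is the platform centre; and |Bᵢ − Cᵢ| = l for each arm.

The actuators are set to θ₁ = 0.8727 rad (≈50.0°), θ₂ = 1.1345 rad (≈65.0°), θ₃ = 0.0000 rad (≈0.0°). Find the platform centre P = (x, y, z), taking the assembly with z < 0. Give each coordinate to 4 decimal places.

(-0.0271, -0.1123, -0.2407)

φ1=0.0°: virtual centre (0.1964, 0.0000, -0.1149), radius l
arm 2 at φ=120.0°: ρ2 = 0.1634;  S2 = (-0.0817, 0.1415, -0.1359)
arm 3 at φ=240.0°: ρ3 = 0.2500;  S3 = (-0.1250, -0.2165, 0.0000)
|S₂|²−|S₁|² = -0.0066;  |S₃|²−|S₁|² = 0.0107
plane₁₂: -0.5562x+0.2830y+-0.0421z = -0.0066
Cramer: x(z) = -0.0004+0.1107z;  y(z) = -0.0241+0.3663z
sphere 1 gives Az²+Bz+C=0 with A=1.1465, B=0.1685, C=-0.0259;  B²−4AC=0.1471;  roots -0.2407, 0.0937;  negative root z = -0.2407
x = -0.0271, y = -0.1123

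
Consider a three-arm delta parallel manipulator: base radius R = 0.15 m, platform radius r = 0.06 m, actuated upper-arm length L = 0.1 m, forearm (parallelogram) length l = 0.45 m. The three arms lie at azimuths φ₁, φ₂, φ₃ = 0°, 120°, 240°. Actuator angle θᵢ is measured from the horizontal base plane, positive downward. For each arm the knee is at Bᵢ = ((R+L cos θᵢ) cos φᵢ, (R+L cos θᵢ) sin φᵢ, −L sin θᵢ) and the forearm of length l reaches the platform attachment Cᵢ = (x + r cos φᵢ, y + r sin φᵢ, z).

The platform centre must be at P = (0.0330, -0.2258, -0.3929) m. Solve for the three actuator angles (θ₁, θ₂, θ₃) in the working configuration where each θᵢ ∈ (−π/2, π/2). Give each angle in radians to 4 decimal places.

θ₁ = 0.3483, θ₂ = 1.3083, θ₃ = -0.3496

arm 1 (φ=0.0°): x'=0.0330, y'=-0.2258
  A cos θ + B sin θ = C:  0.0570·cos θ + -0.3929·sin θ = -0.0805
  γ=atan2(-0.3929,0.0570)=-1.4267;  ψ=arccos(-0.2028)=1.7750;  θ1=γ+ψ≈0.3483
arm 2 (φ=120.0°): x'=-0.2120, y'=0.0843
  e−x'=0.3020;  (l²−L²−(e−x')²−y'²−z²)/2L = -0.3011
  √(A²+B²)=0.4956;  θ2 = -0.9154+2.2237 ≈ 1.3083
rotate P by −φ3: (0.1790, 0.1415, -0.3929)
  e−x'=-0.0890;  (l²−L²−(e−x')²−y'²−z²)/2L = 0.0509
  θ3 = atan2(B,A) + arccos(C/0.4029) = -0.3496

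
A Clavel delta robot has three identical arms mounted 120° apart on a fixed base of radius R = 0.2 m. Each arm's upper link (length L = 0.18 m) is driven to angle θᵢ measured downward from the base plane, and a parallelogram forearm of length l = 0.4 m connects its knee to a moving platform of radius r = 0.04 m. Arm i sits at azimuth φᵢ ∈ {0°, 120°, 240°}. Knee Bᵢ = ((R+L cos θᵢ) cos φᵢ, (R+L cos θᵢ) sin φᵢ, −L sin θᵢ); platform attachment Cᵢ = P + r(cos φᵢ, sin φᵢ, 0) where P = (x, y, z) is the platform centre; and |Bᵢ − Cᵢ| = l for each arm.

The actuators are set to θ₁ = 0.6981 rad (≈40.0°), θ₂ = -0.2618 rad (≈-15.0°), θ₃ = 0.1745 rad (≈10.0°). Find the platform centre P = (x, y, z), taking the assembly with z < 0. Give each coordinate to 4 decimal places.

centre 1 = (0.2979·cos0.0°, 0.2979·sin0.0°, -0.1157) = (0.2979, 0.0000, -0.1157)
φ2=120.0°: virtual centre (-0.1669, 0.2891, 0.0466), radius l
φ3=240.0°: virtual centre (-0.1686, -0.2921, -0.0313), radius l
eliminate P² terms by subtracting sphere 1 from 2 and 3
linear system: -0.9296x+0.5783y = 0.0115−0.3246z; -0.9330x+-0.5842y = 0.0126−0.1689z
Cramer: x(z) = -0.0129+0.2653z;  y(z) = -0.0009-0.1347z
quadratic in z: (1.0886)z²+(0.0667)z+(-0.0500)=0, √Δ=0.4713 → z ∈ {-0.2471, 0.1859}; z = -0.2471 (taking z<0)
x = -0.0785, y = 0.0324

(-0.0785, 0.0324, -0.2471)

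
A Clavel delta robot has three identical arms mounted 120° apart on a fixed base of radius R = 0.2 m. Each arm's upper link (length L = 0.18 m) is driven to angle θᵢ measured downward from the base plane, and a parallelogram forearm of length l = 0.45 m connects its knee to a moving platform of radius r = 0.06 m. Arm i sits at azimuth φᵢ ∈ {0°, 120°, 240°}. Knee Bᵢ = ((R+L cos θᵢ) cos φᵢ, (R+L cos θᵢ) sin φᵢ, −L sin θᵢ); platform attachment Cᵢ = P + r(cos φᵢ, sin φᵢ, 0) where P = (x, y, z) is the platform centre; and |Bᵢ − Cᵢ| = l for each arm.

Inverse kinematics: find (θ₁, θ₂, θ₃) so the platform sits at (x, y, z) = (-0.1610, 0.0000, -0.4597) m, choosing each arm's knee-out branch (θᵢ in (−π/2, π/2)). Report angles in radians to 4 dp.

φ1=0.0° → target in arm frame (-0.1610, 0.0000)
  e−x'=0.3010;  (l²−L²−(e−x')²−y'²−z²)/2L = -0.3662
  √(A²+B²)=0.5495;  θ1 = -0.9911+2.3002 ≈ 1.3091
arm 2 (φ=120.0°): x'=0.0805, y'=0.1394
  A cos θ + B sin θ = C:  0.0595·cos θ + -0.4597·sin θ = -0.1783
  √(A²+B²)=0.4635;  θ2 = -1.4421+1.9657 ≈ 0.5237
arm 3 (φ=240.0°): x'=0.0805, y'=-0.1394
  e−x'=0.0595;  (l²−L²−(e−x')²−y'²−z²)/2L = -0.1783
  θ3 = atan2(B,A) + arccos(C/0.4635) = 0.5237

θ₁ = 1.3091, θ₂ = 0.5237, θ₃ = 0.5237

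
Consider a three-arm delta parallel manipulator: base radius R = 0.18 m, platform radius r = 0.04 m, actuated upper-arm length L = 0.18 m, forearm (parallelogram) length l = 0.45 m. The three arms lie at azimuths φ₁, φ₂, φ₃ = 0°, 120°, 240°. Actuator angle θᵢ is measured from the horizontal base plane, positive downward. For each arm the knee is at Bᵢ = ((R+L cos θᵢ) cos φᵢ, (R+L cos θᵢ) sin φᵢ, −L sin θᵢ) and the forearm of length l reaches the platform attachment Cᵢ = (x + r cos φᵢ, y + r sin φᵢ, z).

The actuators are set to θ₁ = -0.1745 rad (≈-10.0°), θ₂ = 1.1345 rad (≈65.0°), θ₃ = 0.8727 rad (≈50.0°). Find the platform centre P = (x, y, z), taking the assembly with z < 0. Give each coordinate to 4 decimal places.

(0.1948, -0.0477, -0.3991)

S1 = (0.3173·cos0.0°, 0.3173·sin0.0°, 0.0313) = (0.3173, 0.0000, 0.0313)
S2 = (0.2161·cos120.0°, 0.2161·sin120.0°, -0.1631) = (-0.1080, 0.1871, -0.1631)
φ3=240.0°: virtual centre (-0.1278, -0.2214, -0.1379), radius l
eliminate P² terms by subtracting sphere 1 from 2 and 3
linear system: -0.8506x+0.3742y = -0.0283−-0.3888z; -0.8902x+-0.4429y = -0.0172−-0.3383z
det = 0.7099;  x = 0.0268+-0.4209z,  y = -0.0149+0.0822z
into |P−S₁|² = l²: 1.1839z² + 0.1796z + -0.1169 = 0;  Δ = 0.5859;  z = -0.3991 or 0.2474 → z<0 root = -0.3991
x = 0.1948, y = -0.0477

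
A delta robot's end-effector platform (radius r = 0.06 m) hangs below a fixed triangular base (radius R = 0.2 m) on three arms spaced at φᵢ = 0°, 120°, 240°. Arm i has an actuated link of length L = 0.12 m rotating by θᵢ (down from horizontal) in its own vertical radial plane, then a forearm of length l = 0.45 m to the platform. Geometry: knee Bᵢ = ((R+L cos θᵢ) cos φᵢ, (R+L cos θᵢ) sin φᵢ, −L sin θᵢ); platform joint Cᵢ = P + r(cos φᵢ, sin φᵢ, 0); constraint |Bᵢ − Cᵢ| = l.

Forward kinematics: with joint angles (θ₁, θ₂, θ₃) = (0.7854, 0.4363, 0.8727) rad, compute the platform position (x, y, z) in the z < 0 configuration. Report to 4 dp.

arm 1 at φ=0.0°: (R−r)+L cos θ1 = 0.2249;  O1 = (0.2249, 0.0000, -0.0849)
O2 = (0.2488·cos120.0°, 0.2488·sin120.0°, -0.0507) = (-0.1244, 0.2154, -0.0507)
arm 3 at φ=240.0°: (R−r)+L cos θ3 = 0.2171;  O3 = (-0.1086, -0.1880, -0.0919)
|O₂|²−|O₁|² = 0.0067;  |O₃|²−|O₁|² = -0.0022
[-0.6985 0.4309 0.0683]·P = 0.0067;  [-0.6668 -0.3761 -0.0142]·P = -0.0022
det = 0.5500;  x = -0.0029+0.0356z,  y = 0.0109+-0.1008z
quadratic in z: (1.0114)z²+(0.1513)z+(-0.1433)=0, √Δ=0.7763 → z ∈ {-0.4586, 0.3090}; z = -0.4586 (taking z<0)
x = -0.0192, y = 0.0571

(-0.0192, 0.0571, -0.4586)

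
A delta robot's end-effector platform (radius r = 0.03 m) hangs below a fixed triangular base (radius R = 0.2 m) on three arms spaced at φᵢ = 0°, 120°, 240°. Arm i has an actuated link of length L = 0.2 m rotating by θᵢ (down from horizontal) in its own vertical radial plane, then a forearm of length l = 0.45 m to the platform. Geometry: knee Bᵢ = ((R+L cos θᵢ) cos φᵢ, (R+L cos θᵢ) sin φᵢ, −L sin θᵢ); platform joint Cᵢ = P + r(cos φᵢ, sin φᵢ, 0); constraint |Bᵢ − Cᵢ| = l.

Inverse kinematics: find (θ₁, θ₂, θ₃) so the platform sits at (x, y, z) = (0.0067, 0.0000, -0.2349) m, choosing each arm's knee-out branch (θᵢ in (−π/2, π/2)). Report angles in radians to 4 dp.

arm 1 (φ=0.0°): x'=0.0067, y'=0.0000
  e−x'=0.1633;  (l²−L²−(e−x')²−y'²−z²)/2L = 0.2016
  √(A²+B²)=0.2861;  θ1 = -0.9633+0.7886 ≈ -0.1747
rotate P by −φ2: (-0.0033, -0.0058, -0.2349)
  A cos θ + B sin θ = C:  0.1734·cos θ + -0.2349·sin θ = 0.1931
  θ2 = atan2(B,A) + arccos(C/0.2919) = -0.0870
rotate P by −φ3: (-0.0034, 0.0058, -0.2349)
  e−x'=0.1734;  (l²−L²−(e−x')²−y'²−z²)/2L = 0.1931
  θ3 = atan2(B,A) + arccos(C/0.2919) = -0.0870

θ₁ = -0.1747, θ₂ = -0.0870, θ₃ = -0.0870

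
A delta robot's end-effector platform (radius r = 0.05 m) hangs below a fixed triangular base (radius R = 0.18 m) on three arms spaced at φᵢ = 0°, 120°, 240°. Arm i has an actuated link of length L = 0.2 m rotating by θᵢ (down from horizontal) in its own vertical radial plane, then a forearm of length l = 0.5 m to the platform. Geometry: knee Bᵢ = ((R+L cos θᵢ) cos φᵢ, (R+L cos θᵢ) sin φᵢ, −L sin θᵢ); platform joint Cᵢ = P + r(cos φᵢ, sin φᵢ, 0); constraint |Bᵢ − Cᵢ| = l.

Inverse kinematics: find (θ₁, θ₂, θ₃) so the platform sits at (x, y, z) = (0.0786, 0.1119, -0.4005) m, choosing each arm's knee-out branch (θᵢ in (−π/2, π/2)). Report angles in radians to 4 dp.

φ1=0.0° → target in arm frame (0.0786, 0.1119)
  A=0.0514, B=-0.4005, C=(l²−L²−A²−y'²−z²)/(2L)=0.0861
  γ=atan2(-0.4005,0.0514)=-1.4432;  ψ=arccos(0.2132)=1.3559;  θ1=γ+ψ≈-0.0872
arm 2 (φ=120.0°): x'=0.0576, y'=-0.1240
  e−x'=0.0724;  (l²−L²−(e−x')²−y'²−z²)/2L = 0.0724
  θ2 = atan2(B,A) + arccos(C/0.4070) = -0.0001
φ3=240.0° → target in arm frame (-0.1362, 0.0121)
  A cos θ + B sin θ = C:  0.2662·cos θ + -0.4005·sin θ = -0.0535
  θ3 = atan2(B,A) + arccos(C/0.4809) = 0.6982

θ₁ = -0.0872, θ₂ = -0.0001, θ₃ = 0.6982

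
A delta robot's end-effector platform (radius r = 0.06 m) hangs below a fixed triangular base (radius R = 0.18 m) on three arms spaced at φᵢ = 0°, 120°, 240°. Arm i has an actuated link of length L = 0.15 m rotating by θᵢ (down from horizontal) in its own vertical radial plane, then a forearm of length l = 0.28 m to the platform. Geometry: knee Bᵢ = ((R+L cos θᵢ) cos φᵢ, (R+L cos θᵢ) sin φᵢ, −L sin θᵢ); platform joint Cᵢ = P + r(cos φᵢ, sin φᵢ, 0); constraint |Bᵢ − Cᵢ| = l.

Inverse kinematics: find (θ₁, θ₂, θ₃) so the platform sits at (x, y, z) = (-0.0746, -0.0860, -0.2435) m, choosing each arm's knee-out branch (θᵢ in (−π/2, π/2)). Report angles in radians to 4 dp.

θ₁ = 1.2215, θ₂ = 1.0471, θ₃ = 0.0875

φ1=0.0° → target in arm frame (-0.0746, -0.0860)
  A=0.1946, B=-0.2435, C=(l²−L²−A²−y'²−z²)/(2L)=-0.1622
  γ=atan2(-0.2435,0.1946)=-0.8966;  ψ=arccos(-0.5203)=2.1180;  θ1=γ+ψ≈1.2215
arm 2 (φ=120.0°): x'=-0.0372, y'=0.1076
  e−x'=0.1572;  (l²−L²−(e−x')²−y'²−z²)/2L = -0.1323
  γ=atan2(-0.2435,0.1572)=-0.9976;  ψ=arccos(-0.4563)=2.0447;  θ2=γ+ψ≈1.0471
arm 3 (φ=240.0°): x'=0.1118, y'=-0.0216
  e−x'=0.0082;  (l²−L²−(e−x')²−y'²−z²)/2L = -0.0131
  θ3 = atan2(B,A) + arccos(C/0.2436) = 0.0875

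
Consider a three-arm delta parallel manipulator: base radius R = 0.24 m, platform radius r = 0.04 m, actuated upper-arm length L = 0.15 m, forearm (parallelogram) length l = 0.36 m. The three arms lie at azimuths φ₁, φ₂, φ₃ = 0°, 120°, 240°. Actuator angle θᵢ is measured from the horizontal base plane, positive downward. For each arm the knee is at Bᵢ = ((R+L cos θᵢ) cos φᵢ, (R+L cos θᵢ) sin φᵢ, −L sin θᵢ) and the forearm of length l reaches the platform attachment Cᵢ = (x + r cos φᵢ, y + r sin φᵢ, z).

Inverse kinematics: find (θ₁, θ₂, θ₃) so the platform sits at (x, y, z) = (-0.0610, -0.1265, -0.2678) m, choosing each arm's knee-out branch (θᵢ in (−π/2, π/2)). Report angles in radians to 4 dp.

θ₁ = 1.2220, θ₂ = 1.3092, θ₃ = -0.1748

rotate P by −φ1: (-0.0610, -0.1265, -0.2678)
  A cos θ + B sin θ = C:  0.2610·cos θ + -0.2678·sin θ = -0.1625
  θ1 = atan2(B,A) + arccos(C/0.3739) = 1.2220
φ2=120.0° → target in arm frame (-0.0791, 0.1161)
  A cos θ + B sin θ = C:  0.2791·cos θ + -0.2678·sin θ = -0.1865
  θ2 = atan2(B,A) + arccos(C/0.3868) = 1.3092
rotate P by −φ3: (0.1401, 0.0104, -0.2678)
  A=0.0599, B=-0.2678, C=(l²−L²−A²−y'²−z²)/(2L)=0.1056
  γ=atan2(-0.2678,0.0599)=-1.3506;  ψ=arccos(0.3848)=1.1758;  θ3=γ+ψ≈-0.1748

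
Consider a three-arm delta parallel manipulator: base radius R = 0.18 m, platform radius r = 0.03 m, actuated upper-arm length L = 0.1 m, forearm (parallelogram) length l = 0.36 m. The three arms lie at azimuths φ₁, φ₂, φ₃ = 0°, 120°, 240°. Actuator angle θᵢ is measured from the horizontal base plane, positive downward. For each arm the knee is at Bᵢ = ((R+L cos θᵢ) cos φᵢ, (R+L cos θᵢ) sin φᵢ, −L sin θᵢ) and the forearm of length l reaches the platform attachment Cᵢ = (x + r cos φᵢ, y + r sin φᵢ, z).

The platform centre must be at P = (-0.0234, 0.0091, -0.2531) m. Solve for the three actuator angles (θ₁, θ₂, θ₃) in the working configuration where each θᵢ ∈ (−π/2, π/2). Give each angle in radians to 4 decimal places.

θ₁ = 0.1741, θ₂ = -0.2615, θ₃ = -0.0877

arm 1 (φ=0.0°): x'=-0.0234, y'=0.0091
  e−x'=0.1734;  (l²−L²−(e−x')²−y'²−z²)/2L = 0.1270
  √(A²+B²)=0.3068;  θ1 = -0.9701+1.1442 ≈ 0.1741
rotate P by −φ2: (0.0196, 0.0157, -0.2531)
  A=0.1304, B=-0.2531, C=(l²−L²−A²−y'²−z²)/(2L)=0.1914
  θ2 = atan2(B,A) + arccos(C/0.2847) = -0.2615
arm 3 (φ=240.0°): x'=0.0038, y'=-0.0248
  e−x'=0.1462;  (l²−L²−(e−x')²−y'²−z²)/2L = 0.1678
  √(A²+B²)=0.2923;  θ3 = -1.0470+0.9594 ≈ -0.0877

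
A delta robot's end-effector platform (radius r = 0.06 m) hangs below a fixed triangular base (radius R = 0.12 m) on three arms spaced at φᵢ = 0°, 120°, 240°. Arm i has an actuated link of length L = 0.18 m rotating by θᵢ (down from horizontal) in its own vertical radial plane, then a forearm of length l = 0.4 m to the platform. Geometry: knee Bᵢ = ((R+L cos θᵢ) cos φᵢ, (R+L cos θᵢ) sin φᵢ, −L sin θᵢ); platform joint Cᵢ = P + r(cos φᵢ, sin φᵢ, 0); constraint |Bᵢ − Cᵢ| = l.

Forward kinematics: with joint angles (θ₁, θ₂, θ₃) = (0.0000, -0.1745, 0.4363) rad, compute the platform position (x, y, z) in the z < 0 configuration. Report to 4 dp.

O1 = (0.2400·cos0.0°, 0.2400·sin0.0°, 0.0000) = (0.2400, 0.0000, 0.0000)
φ2=120.0°: virtual centre (-0.1186, 0.2055, 0.0313), radius l
φ3=240.0°: virtual centre (-0.1116, -0.1932, -0.0761), radius l
eliminate P² terms by subtracting sphere 1 from 2 and 3
[-0.7173 0.4110 0.0625]·P = -0.0003;  [-0.7031 -0.3865 -0.1521]·P = -0.0020
Cramer: x(z) = 0.0017-0.0678z;  y(z) = 0.0022-0.2704z
sphere 1 gives Az²+Bz+C=0 with A=1.0777, B=0.0311, C=-0.1032;  B²−4AC=0.4459;  roots -0.3242, 0.2954;  negative root z = -0.3242
x = 0.0237, y = 0.0898

(0.0237, 0.0898, -0.3242)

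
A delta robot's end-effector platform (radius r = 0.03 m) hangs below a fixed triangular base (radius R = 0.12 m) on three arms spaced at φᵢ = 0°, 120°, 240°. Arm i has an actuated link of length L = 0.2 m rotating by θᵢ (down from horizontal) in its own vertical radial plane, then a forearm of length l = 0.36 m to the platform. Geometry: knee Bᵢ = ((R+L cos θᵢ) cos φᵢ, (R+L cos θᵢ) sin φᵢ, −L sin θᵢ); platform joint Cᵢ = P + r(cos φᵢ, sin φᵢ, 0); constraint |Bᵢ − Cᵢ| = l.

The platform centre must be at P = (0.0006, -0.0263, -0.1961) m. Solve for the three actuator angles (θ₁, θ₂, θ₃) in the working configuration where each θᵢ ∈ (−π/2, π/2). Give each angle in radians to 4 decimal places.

rotate P by −φ1: (0.0006, -0.0263, -0.1961)
  A=0.0894, B=-0.1961, C=(l²−L²−A²−y'²−z²)/(2L)=0.1062
  √(A²+B²)=0.2155;  θ1 = -1.1431+1.0558 ≈ -0.0873
arm 2 (φ=120.0°): x'=-0.0231, y'=0.0126
  A cos θ + B sin θ = C:  0.1131·cos θ + -0.1961·sin θ = 0.0955
  θ2 = atan2(B,A) + arccos(C/0.2264) = 0.0875
arm 3 (φ=240.0°): x'=0.0225, y'=0.0137
  A=0.0675, B=-0.1961, C=(l²−L²−A²−y'²−z²)/(2L)=0.1160
  γ=atan2(-0.1961,0.0675)=-1.2392;  ψ=arccos(0.5593)=0.9773;  θ3=γ+ψ≈-0.2619

θ₁ = -0.0873, θ₂ = 0.0875, θ₃ = -0.2619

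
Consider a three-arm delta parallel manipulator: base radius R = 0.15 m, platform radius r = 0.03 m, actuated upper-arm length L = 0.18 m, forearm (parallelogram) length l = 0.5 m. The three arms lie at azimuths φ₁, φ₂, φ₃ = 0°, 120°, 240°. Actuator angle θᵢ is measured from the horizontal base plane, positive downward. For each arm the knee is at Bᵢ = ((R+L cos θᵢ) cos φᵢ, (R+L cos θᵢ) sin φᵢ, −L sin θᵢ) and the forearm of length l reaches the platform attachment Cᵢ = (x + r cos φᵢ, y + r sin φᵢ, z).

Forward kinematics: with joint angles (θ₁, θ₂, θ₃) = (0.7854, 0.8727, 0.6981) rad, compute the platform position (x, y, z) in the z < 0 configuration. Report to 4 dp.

centre 1 = (0.2473·cos0.0°, 0.2473·sin0.0°, -0.1273) = (0.2473, 0.0000, -0.1273)
arm 2 at φ=120.0°: (R−r)+L cos θ2 = 0.2357;  centre 2 = (-0.1178, 0.2041, -0.1379)
φ3=240.0°: virtual centre (-0.1289, -0.2233, -0.1157), radius l
eliminate P² terms by subtracting sphere 1 from 2 and 3
linear system: -0.7303x+0.4082y = -0.0028−-0.0212z; -0.7524x+-0.4467y = 0.0025−0.0232z
Cramer: x(z) = 0.0003-0.0000z;  y(z) = -0.0062+0.0519z
into |P−centre ₁|² = l²: 1.0027z² + 0.2539z + -0.1728 = 0;  Δ = 0.7574;  z = -0.5606 or 0.3074 → z<0 root = -0.5606
x = 0.0003, y = -0.0353

(0.0003, -0.0353, -0.5606)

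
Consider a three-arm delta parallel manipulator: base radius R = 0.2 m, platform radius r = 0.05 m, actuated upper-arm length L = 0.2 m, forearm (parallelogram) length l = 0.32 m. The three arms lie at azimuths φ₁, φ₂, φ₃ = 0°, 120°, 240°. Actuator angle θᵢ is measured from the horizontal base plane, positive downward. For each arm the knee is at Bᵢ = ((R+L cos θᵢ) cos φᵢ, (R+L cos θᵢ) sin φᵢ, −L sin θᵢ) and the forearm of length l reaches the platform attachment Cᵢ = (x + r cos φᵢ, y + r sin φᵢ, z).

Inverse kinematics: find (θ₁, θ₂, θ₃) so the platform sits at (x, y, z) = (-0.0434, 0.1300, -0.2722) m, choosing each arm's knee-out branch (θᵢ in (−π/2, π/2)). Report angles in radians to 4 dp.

φ1=0.0° → target in arm frame (-0.0434, 0.1300)
  e−x'=0.1934;  (l²−L²−(e−x')²−y'²−z²)/2L = -0.1650
  √(A²+B²)=0.3339;  θ1 = -0.9531+2.0876 ≈ 1.1346
rotate P by −φ2: (0.1343, -0.0274, -0.2722)
  e−x'=0.0157;  (l²−L²−(e−x')²−y'²−z²)/2L = -0.0317
  θ2 = atan2(B,A) + arccos(C/0.2727) = 0.1743
arm 3 (φ=240.0°): x'=-0.0909, y'=-0.1026
  e−x'=0.2409;  (l²−L²−(e−x')²−y'²−z²)/2L = -0.2006
  √(A²+B²)=0.3635;  θ3 = -0.8464+2.1554 ≈ 1.3091

θ₁ = 1.1346, θ₂ = 0.1743, θ₃ = 1.3091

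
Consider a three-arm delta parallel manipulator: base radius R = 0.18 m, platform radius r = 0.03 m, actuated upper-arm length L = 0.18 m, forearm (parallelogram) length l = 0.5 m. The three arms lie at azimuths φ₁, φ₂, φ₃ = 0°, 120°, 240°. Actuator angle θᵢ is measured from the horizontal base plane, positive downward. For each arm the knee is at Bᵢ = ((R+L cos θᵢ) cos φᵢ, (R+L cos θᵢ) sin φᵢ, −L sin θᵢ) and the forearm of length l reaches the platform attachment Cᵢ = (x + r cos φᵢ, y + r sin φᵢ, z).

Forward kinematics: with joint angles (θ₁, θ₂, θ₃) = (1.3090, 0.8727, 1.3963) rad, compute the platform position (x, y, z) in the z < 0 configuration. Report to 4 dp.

(-0.0344, 0.0908, -0.6079)

arm 1 at φ=0.0°: e+L cos θ1 = 0.1966;  S1 = (0.1966, 0.0000, -0.1739)
arm 2 at φ=120.0°: e+L cos θ2 = 0.2657;  S2 = (-0.1328, 0.2301, -0.1379)
S3 = (0.1813·cos240.0°, 0.1813·sin240.0°, -0.1773) = (-0.0906, -0.1570, -0.1773)
subtract pairs → two planes through P
[-0.6589 0.4602 0.0719]·P = 0.0207;  [-0.5744 -0.3139 -0.0068]·P = -0.0046
det = 0.4712;  x = -0.0093+0.0413z,  y = 0.0317+-0.0972z
sphere 1 gives Az²+Bz+C=0 with A=1.0112, B=0.3246, C=-0.1764;  B²−4AC=0.8187;  roots -0.6079, 0.2869;  negative root z = -0.6079
x = -0.0344, y = 0.0908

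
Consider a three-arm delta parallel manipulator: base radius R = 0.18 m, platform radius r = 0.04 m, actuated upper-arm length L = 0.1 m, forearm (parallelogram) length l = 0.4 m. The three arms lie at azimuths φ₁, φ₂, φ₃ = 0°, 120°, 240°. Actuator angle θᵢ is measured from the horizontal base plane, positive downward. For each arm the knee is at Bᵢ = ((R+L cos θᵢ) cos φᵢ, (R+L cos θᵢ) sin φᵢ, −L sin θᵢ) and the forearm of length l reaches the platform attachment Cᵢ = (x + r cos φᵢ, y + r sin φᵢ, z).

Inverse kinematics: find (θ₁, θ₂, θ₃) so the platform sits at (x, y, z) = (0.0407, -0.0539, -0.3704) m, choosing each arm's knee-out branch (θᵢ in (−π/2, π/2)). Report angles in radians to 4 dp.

θ₁ = 0.2614, θ₂ = 0.8726, θ₃ = 0.3492

arm 1 (φ=0.0°): x'=0.0407, y'=-0.0539
  e−x'=0.0993;  (l²−L²−(e−x')²−y'²−z²)/2L = 0.0002
  γ=atan2(-0.3704,0.0993)=-1.3089;  ψ=arccos(0.0005)=1.5703;  θ1=γ+ψ≈0.2614
arm 2 (φ=120.0°): x'=-0.0670, y'=-0.0083
  e−x'=0.2070;  (l²−L²−(e−x')²−y'²−z²)/2L = -0.1506
  √(A²+B²)=0.4243;  θ2 = -1.0611+1.9337 ≈ 0.8726
arm 3 (φ=240.0°): x'=0.0263, y'=0.0622
  A=0.1137, B=-0.3704, C=(l²−L²−A²−y'²−z²)/(2L)=-0.0199
  √(A²+B²)=0.3874;  θ3 = -1.2730+1.6223 ≈ 0.3492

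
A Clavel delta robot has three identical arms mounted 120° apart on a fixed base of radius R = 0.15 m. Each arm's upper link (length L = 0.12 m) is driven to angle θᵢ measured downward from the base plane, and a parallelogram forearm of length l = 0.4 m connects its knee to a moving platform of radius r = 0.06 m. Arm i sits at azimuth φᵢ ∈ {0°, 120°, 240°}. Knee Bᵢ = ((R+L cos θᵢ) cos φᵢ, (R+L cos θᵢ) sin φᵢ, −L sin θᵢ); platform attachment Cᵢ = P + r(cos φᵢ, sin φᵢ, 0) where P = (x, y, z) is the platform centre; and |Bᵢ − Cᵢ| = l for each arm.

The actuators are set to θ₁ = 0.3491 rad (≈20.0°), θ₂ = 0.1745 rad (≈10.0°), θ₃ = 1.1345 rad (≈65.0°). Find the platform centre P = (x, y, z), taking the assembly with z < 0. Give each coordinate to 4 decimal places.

arm 1 at φ=0.0°: e+L cos θ1 = 0.2028;  centre 1 = (0.2028, 0.0000, -0.0410)
arm 2 at φ=120.0°: e+L cos θ2 = 0.2082;  centre 2 = (-0.1041, 0.1803, -0.0208)
arm 3 at φ=240.0°: e+L cos θ3 = 0.1407;  centre 3 = (-0.0704, -0.1219, -0.1088)
eliminate P² terms by subtracting sphere 1 from 2 and 3
plane₁₂: -0.6137x+0.3606y+0.0404z = 0.0010
det = 0.3465;  x = 0.0109+-0.1125z,  y = 0.0213+-0.3036z
quadratic in z: (1.1048)z²+(0.1123)z+(-0.1211)=0, √Δ=0.7400 → z ∈ {-0.3857, 0.2841}; z = -0.3857 (taking z<0)
x = 0.0543, y = 0.1384

(0.0543, 0.1384, -0.3857)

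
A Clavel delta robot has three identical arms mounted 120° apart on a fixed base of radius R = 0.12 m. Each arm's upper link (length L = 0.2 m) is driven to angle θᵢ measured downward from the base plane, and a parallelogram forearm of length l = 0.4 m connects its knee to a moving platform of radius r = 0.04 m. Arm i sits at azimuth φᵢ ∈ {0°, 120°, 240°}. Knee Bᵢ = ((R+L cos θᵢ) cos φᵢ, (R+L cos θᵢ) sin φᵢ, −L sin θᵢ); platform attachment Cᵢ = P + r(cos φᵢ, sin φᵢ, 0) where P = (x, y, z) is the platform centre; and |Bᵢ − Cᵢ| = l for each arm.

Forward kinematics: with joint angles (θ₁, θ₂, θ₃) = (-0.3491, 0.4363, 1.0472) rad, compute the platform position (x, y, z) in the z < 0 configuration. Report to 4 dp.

(0.1800, 0.1073, -0.3067)

φ1=0.0°: virtual centre (0.2679, 0.0000, 0.0684), radius l
arm 2 at φ=120.0°: (R−r)+L cos θ2 = 0.2613;  O2 = (-0.1306, 0.2263, -0.0845)
φ3=240.0°: virtual centre (-0.0900, -0.1559, -0.1732), radius l
eliminate P² terms by subtracting sphere 1 from 2 and 3
linear system: -0.7971x+0.4525y = -0.0011−-0.3059z; -0.7159x+-0.3118y = -0.0141−-0.4832z
Cramer: x(z) = 0.0117-0.5486z;  y(z) = 0.0183-0.2904z
into |P−O₁|² = l²: 1.3852z² + 0.1337z + -0.0893 = 0;  Δ = 0.5129;  z = -0.3067 or 0.2102 → z<0 root = -0.3067
x = 0.1800, y = 0.1073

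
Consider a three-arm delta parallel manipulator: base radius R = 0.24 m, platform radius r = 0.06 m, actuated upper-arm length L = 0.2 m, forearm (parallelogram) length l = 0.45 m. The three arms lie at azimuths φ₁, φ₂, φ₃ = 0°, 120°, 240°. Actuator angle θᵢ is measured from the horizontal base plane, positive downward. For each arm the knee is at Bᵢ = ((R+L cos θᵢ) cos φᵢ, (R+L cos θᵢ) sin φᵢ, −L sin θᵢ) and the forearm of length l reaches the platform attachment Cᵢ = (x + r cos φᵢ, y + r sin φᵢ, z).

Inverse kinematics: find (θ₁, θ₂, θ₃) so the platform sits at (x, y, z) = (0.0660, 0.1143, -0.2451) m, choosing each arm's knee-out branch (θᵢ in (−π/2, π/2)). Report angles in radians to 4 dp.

θ₁ = -0.3489, θ₂ = -0.3487, θ₃ = 0.8728

arm 1 (φ=0.0°): x'=0.0660, y'=0.1143
  A cos θ + B sin θ = C:  0.1140·cos θ + -0.2451·sin θ = 0.1909
  √(A²+B²)=0.2703;  θ1 = -1.1354+0.7866 ≈ -0.3489
rotate P by −φ2: (0.0660, -0.1143, -0.2451)
  A cos θ + B sin θ = C:  0.1140·cos θ + -0.2451·sin θ = 0.1909
  γ=atan2(-0.2451,0.1140)=-1.1354;  ψ=arccos(0.7062)=0.7867;  θ2=γ+ψ≈-0.3487
rotate P by −φ3: (-0.1320, 0.0000, -0.2451)
  e−x'=0.3120;  (l²−L²−(e−x')²−y'²−z²)/2L = 0.0127
  θ3 = atan2(B,A) + arccos(C/0.3967) = 0.8728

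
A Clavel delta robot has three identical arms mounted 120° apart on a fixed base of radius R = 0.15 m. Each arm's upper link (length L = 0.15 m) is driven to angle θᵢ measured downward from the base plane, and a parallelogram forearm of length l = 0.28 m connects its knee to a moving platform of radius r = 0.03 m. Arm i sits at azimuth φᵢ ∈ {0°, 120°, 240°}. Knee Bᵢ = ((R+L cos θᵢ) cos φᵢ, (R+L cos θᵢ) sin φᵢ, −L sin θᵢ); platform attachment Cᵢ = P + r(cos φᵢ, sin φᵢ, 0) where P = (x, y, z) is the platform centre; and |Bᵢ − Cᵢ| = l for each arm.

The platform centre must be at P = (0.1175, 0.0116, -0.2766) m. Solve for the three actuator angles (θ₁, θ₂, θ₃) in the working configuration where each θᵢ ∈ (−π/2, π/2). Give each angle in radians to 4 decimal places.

θ₁ = 0.2617, θ₂ = 1.2214, θ₃ = 1.3086

φ1=0.0° → target in arm frame (0.1175, 0.0116)
  A cos θ + B sin θ = C:  0.0025·cos θ + -0.2766·sin θ = -0.0692
  √(A²+B²)=0.2766;  θ1 = -1.5618+1.8235 ≈ 0.2617
φ2=120.0° → target in arm frame (-0.0487, -0.1076)
  A=0.1687, B=-0.2766, C=(l²−L²−A²−y'²−z²)/(2L)=-0.2021
  √(A²+B²)=0.3240;  θ2 = -1.0231+2.2445 ≈ 1.2214
rotate P by −φ3: (-0.0688, 0.0960, -0.2766)
  A cos θ + B sin θ = C:  0.1888·cos θ + -0.2766·sin θ = -0.2182
  √(A²+B²)=0.3349;  θ3 = -0.9719+2.2804 ≈ 1.3086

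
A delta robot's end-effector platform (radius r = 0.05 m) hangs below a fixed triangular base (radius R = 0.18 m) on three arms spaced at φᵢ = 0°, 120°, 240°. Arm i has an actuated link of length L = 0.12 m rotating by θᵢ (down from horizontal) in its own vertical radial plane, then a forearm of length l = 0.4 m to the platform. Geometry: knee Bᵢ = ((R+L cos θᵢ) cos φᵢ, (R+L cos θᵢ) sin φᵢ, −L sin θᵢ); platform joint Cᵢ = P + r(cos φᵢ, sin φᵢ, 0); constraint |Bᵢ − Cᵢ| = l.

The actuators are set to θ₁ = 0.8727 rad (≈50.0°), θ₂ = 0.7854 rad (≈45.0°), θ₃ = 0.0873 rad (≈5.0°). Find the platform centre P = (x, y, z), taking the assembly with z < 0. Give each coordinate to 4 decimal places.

(-0.0585, -0.0790, -0.3804)

arm 1 at φ=0.0°: ρ1 = 0.2071;  O1 = (0.2071, 0.0000, -0.0919)
O2 = (0.2149·cos120.0°, 0.2149·sin120.0°, -0.0849) = (-0.1074, 0.1861, -0.0849)
arm 3 at φ=240.0°: ρ3 = 0.2495;  O3 = (-0.1248, -0.2161, -0.0105)
|O₂|²−|O₁|² = 0.0020;  |O₃|²−|O₁|² = 0.0110
linear system: -0.6291x+0.3721y = 0.0020−0.0142z; -0.6638x+-0.4322y = 0.0110−0.1629z
det = 0.5189;  x = -0.0096+0.1286z,  y = -0.0108+0.1794z
into |P−O₁|² = l²: 1.0487z² + 0.1242z + -0.1045 = 0;  Δ = 0.4537;  z = -0.3804 or 0.2619 → z<0 root = -0.3804
x = -0.0585, y = -0.0790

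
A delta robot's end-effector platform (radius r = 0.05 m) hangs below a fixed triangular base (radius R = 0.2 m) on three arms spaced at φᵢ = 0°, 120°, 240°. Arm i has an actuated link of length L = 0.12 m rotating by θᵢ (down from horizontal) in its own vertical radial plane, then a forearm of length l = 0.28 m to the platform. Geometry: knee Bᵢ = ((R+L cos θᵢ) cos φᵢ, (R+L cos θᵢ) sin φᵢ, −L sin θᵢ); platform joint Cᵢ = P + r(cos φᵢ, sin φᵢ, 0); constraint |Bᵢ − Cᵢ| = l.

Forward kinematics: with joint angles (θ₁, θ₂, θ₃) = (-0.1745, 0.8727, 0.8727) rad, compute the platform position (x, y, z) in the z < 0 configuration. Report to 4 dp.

(0.0677, 0.0000, -0.1747)

centre 1 = (0.2682·cos0.0°, 0.2682·sin0.0°, 0.0208) = (0.2682, 0.0000, 0.0208)
φ2=120.0°: virtual centre (-0.1136, 0.1967, -0.0919), radius l
centre 3 = (0.2271·cos240.0°, 0.2271·sin240.0°, -0.0919) = (-0.1136, -0.1967, -0.0919)
|centre ₂|²−|centre ₁|² = -0.0123;  |centre ₃|²−|centre ₁|² = -0.0123
linear system: -0.7635x+0.3934y = -0.0123−-0.2255z; -0.7635x+-0.3934y = -0.0123−-0.2255z
det = 0.6007;  x = 0.0161+-0.2954z,  y = 0.0000+0.0000z
sphere 1 gives Az²+Bz+C=0 with A=1.0873, B=0.1072, C=-0.0144;  B²−4AC=0.0743;  roots -0.1747, 0.0760;  negative root z = -0.1747
x = 0.0677, y = 0.0000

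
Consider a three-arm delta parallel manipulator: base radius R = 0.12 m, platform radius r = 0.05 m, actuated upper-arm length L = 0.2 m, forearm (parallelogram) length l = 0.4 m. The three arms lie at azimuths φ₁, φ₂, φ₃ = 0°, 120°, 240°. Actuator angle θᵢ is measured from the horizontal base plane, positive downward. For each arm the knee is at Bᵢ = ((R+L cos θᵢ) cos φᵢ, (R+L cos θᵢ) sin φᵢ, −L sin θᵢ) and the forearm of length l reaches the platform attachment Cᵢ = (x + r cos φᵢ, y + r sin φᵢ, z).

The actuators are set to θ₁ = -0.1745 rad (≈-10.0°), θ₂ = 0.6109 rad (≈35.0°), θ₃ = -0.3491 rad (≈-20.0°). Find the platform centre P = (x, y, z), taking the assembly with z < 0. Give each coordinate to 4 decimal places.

arm 1 at φ=0.0°: (R−r)+L cos θ1 = 0.2670;  O1 = (0.2670, 0.0000, 0.0347)
φ2=120.0°: virtual centre (-0.1169, 0.2025, -0.1147), radius l
O3 = (0.2579·cos240.0°, 0.2579·sin240.0°, 0.0684) = (-0.1290, -0.2234, 0.0684)
subtract pairs → two planes through P
plane₁₂: -0.7678x+0.4050y+-0.2989z = -0.0046
det = 0.6637;  x = 0.0039+-0.1601z,  y = -0.0041+0.4345z
quadratic in z: (1.2144)z²+(0.0112)z+(-0.0896)=0, √Δ=0.6597 → z ∈ {-0.2762, 0.2670}; z = -0.2762 (taking z<0)
x = 0.0481, y = -0.1241

(0.0481, -0.1241, -0.2762)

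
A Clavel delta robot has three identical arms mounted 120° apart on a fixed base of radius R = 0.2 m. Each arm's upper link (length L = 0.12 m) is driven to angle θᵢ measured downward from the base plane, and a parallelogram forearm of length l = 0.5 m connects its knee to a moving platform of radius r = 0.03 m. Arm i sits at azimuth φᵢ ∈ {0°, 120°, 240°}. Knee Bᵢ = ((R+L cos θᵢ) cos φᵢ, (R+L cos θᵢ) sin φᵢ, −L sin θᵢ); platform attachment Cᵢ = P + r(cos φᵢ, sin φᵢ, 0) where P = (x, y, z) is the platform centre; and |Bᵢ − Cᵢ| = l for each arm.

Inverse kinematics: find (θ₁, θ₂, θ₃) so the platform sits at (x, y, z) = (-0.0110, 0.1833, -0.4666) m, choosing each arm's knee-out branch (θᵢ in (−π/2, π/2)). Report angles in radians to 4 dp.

θ₁ = 0.7855, θ₂ = -0.0870, θ₃ = 1.3965

arm 1 (φ=0.0°): x'=-0.0110, y'=0.1833
  A cos θ + B sin θ = C:  0.1810·cos θ + -0.4666·sin θ = -0.2020
  γ=atan2(-0.4666,0.1810)=-1.2008;  ψ=arccos(-0.4036)=1.9862;  θ1=γ+ψ≈0.7855
φ2=120.0° → target in arm frame (0.1642, -0.0821)
  e−x'=0.0058;  (l²−L²−(e−x')²−y'²−z²)/2L = 0.0463
  √(A²+B²)=0.4666;  θ2 = -1.5585+1.4715 ≈ -0.0870
φ3=240.0° → target in arm frame (-0.1532, -0.1012)
  e−x'=0.3232;  (l²−L²−(e−x')²−y'²−z²)/2L = -0.4035
  θ3 = atan2(B,A) + arccos(C/0.5676) = 1.3965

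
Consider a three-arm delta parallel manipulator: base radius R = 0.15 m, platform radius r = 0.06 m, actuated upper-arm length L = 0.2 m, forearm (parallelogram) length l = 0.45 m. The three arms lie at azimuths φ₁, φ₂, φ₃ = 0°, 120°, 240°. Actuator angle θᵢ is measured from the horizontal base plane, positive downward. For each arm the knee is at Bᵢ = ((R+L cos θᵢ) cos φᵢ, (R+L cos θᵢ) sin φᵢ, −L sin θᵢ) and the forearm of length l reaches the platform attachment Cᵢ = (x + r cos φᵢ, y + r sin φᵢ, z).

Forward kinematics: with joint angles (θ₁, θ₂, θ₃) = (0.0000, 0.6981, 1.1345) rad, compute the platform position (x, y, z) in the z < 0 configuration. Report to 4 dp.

(0.1942, 0.0980, -0.4286)

φ1=0.0°: virtual centre (0.2900, 0.0000, 0.0000), radius l
arm 2 at φ=120.0°: (R−r)+L cos θ2 = 0.2432;  S2 = (-0.1216, 0.2106, -0.1286)
φ3=240.0°: virtual centre (-0.0873, -0.1511, -0.1813), radius l
|S₂|²−|S₁|² = -0.0084;  |S₃|²−|S₁|² = -0.0208
linear system: -0.8232x+0.4213y = -0.0084−-0.2571z; -0.7545x+-0.3023y = -0.0208−-0.3625z
det = 0.5667;  x = 0.0199+-0.4066z,  y = 0.0190+-0.1843z
quadratic in z: (1.1993)z²+(0.2126)z+(-0.1292)=0, √Δ=0.8155 → z ∈ {-0.4286, 0.2513}; z = -0.4286 (taking z<0)
x = 0.1942, y = 0.0980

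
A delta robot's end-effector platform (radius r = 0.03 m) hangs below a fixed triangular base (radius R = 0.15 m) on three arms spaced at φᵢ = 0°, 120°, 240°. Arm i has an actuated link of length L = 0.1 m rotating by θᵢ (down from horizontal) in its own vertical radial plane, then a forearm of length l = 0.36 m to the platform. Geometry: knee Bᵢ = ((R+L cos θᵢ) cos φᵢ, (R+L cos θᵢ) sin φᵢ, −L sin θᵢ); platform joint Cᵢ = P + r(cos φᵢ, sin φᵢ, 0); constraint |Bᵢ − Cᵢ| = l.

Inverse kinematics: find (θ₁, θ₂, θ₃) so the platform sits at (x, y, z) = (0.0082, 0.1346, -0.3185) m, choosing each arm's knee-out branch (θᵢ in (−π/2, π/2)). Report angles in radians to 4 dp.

θ₁ = 0.5232, θ₂ = -0.1749, θ₃ = 1.2216

φ1=0.0° → target in arm frame (0.0082, 0.1346)
  A cos θ + B sin θ = C:  0.1118·cos θ + -0.3185·sin θ = -0.0623
  θ1 = atan2(B,A) + arccos(C/0.3376) = 0.5232
arm 2 (φ=120.0°): x'=0.1125, y'=-0.0744
  A cos θ + B sin θ = C:  0.0075·cos θ + -0.3185·sin θ = 0.0628
  γ=atan2(-0.3185,0.0075)=-1.5471;  ψ=arccos(0.1972)=1.3723;  θ2=γ+ψ≈-0.1749
φ3=240.0° → target in arm frame (-0.1207, -0.0602)
  A cos θ + B sin θ = C:  0.2407·cos θ + -0.3185·sin θ = -0.2169
  γ=atan2(-0.3185,0.2407)=-0.9237;  ψ=arccos(-0.5434)=2.1453;  θ3=γ+ψ≈1.2216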